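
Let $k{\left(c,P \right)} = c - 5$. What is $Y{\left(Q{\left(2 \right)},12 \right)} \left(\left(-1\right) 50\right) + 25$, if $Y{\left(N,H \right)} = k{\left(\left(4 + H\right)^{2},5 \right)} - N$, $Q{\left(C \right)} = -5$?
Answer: $-12775$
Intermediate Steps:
$k{\left(c,P \right)} = -5 + c$
$Y{\left(N,H \right)} = -5 + \left(4 + H\right)^{2} - N$ ($Y{\left(N,H \right)} = \left(-5 + \left(4 + H\right)^{2}\right) - N = -5 + \left(4 + H\right)^{2} - N$)
$Y{\left(Q{\left(2 \right)},12 \right)} \left(\left(-1\right) 50\right) + 25 = \left(-5 + \left(4 + 12\right)^{2} - -5\right) \left(\left(-1\right) 50\right) + 25 = \left(-5 + 16^{2} + 5\right) \left(-50\right) + 25 = \left(-5 + 256 + 5\right) \left(-50\right) + 25 = 256 \left(-50\right) + 25 = -12800 + 25 = -12775$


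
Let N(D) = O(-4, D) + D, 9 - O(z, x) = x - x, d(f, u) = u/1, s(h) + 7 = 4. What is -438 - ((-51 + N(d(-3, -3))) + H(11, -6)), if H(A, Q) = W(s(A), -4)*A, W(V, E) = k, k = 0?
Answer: -393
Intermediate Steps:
s(h) = -3 (s(h) = -7 + 4 = -3)
d(f, u) = u (d(f, u) = u*1 = u)
W(V, E) = 0
O(z, x) = 9 (O(z, x) = 9 - (x - x) = 9 - 1*0 = 9 + 0 = 9)
N(D) = 9 + D
H(A, Q) = 0 (H(A, Q) = 0*A = 0)
-438 - ((-51 + N(d(-3, -3))) + H(11, -6)) = -438 - ((-51 + (9 - 3)) + 0) = -438 - ((-51 + 6) + 0) = -438 - (-45 + 0) = -438 - 1*(-45) = -438 + 45 = -393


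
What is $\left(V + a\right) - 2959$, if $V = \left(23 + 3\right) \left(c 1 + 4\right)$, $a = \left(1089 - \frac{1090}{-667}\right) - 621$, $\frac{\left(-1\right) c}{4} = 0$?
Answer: $- \frac{1591039}{667} \approx -2385.4$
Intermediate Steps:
$c = 0$ ($c = \left(-4\right) 0 = 0$)
$a = \frac{313246}{667}$ ($a = \left(1089 - - \frac{1090}{667}\right) - 621 = \left(1089 + \frac{1090}{667}\right) - 621 = \frac{727453}{667} - 621 = \frac{313246}{667} \approx 469.63$)
$V = 104$ ($V = \left(23 + 3\right) \left(0 \cdot 1 + 4\right) = 26 \left(0 + 4\right) = 26 \cdot 4 = 104$)
$\left(V + a\right) - 2959 = \left(104 + \frac{313246}{667}\right) - 2959 = \frac{382614}{667} - 2959 = - \frac{1591039}{667}$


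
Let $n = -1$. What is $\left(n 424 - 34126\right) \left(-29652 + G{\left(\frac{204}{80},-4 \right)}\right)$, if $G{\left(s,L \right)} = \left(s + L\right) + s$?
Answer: $1024438595$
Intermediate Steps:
$G{\left(s,L \right)} = L + 2 s$ ($G{\left(s,L \right)} = \left(L + s\right) + s = L + 2 s$)
$\left(n 424 - 34126\right) \left(-29652 + G{\left(\frac{204}{80},-4 \right)}\right) = \left(\left(-1\right) 424 - 34126\right) \left(-29652 - \left(4 - 2 \cdot \frac{204}{80}\right)\right) = \left(-424 - 34126\right) \left(-29652 - \left(4 - 2 \cdot 204 \cdot \frac{1}{80}\right)\right) = - 34550 \left(-29652 + \left(-4 + 2 \cdot \frac{51}{20}\right)\right) = - 34550 \left(-29652 + \left(-4 + \frac{51}{10}\right)\right) = - 34550 \left(-29652 + \frac{11}{10}\right) = \left(-34550\right) \left(- \frac{296509}{10}\right) = 1024438595$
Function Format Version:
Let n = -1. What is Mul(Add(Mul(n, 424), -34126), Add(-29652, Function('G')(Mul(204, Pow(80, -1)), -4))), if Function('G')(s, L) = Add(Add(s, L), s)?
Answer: 1024438595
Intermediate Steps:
Function('G')(s, L) = Add(L, Mul(2, s)) (Function('G')(s, L) = Add(Add(L, s), s) = Add(L, Mul(2, s)))
Mul(Add(Mul(n, 424), -34126), Add(-29652, Function('G')(Mul(204, Pow(80, -1)), -4))) = Mul(Add(Mul(-1, 424), -34126), Add(-29652, Add(-4, Mul(2, Mul(204, Pow(80, -1)))))) = Mul(Add(-424, -34126), Add(-29652, Add(-4, Mul(2, Mul(204, Rational(1, 80)))))) = Mul(-34550, Add(-29652, Add(-4, Mul(2, Rational(51, 20))))) = Mul(-34550, Add(-29652, Add(-4, Rational(51, 10)))) = Mul(-34550, Add(-29652, Rational(11, 10))) = Mul(-34550, Rational(-296509, 10)) = 1024438595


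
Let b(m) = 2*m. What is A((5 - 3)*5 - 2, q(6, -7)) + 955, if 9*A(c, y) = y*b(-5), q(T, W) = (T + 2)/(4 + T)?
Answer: 8587/9 ≈ 954.11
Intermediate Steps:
q(T, W) = (2 + T)/(4 + T)
A(c, y) = -10*y/9 (A(c, y) = (y*(2*(-5)))/9 = (y*(-10))/9 = (-10*y)/9 = -10*y/9)
A((5 - 3)*5 - 2, q(6, -7)) + 955 = -10*(2 + 6)/(9*(4 + 6)) + 955 = -10*8/(9*10) + 955 = -8/9 + 955 = 8587/9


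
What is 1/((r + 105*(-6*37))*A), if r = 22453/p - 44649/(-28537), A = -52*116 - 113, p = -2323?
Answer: 66291451/9498884124608380 ≈ 6.9789e-9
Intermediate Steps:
A = -6145 (A = -6032 - 113 = -6145)
r = -537021634/66291451 (r = 22453/(-2323) - 44649/(-28537) = 22453*(-1/2323) - 44649*(-1/28537) = -22453/2323 + 44649/28537 = -537021634/66291451 ≈ -8.1009)
1/((r + 105*(-6*37))*A) = 1/((-537021634/66291451 + 105*(-6*37))*(-6145)) = -1/6145/(-537021634/66291451 + 105*(-222)) = -1/6145/(-537021634/66291451 - 23310) = -1/6145/(-1545790744444/66291451) = -66291451/1545790744444*(-1/6145) = 66291451/9498884124608380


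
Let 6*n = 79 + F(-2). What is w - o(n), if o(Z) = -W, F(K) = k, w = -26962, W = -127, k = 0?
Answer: -27089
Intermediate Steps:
F(K) = 0
n = 79/6 (n = (79 + 0)/6 = (⅙)*79 = 79/6 ≈ 13.167)
o(Z) = 127 (o(Z) = -1*(-127) = 127)
w - o(n) = -26962 - 1*127 = -26962 - 127 = -27089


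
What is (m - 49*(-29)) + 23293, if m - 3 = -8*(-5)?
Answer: 24757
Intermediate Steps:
m = 43 (m = 3 - 8*(-5) = 3 + 40 = 43)
(m - 49*(-29)) + 23293 = (43 - 49*(-29)) + 23293 = (43 + 1421) + 23293 = 1464 + 23293 = 24757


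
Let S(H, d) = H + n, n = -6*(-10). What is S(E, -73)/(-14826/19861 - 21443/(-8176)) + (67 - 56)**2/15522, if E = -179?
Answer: -299904688141561/4728964293534 ≈ -63.419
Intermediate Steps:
n = 60
S(H, d) = 60 + H (S(H, d) = H + 60 = 60 + H)
S(E, -73)/(-14826/19861 - 21443/(-8176)) + (67 - 56)**2/15522 = (60 - 179)/(-14826/19861 - 21443/(-8176)) + (67 - 56)**2/15522 = -119/(-14826*1/19861 - 21443*(-1/8176)) + 11**2*(1/15522) = -119/(-14826/19861 + 21443/8176) + 121*(1/15522) = -119/304662047/162383536 + 121/15522 = -119*162383536/304662047 + 121/15522 = -19323640784/304662047 + 121/15522 = -299904688141561/4728964293534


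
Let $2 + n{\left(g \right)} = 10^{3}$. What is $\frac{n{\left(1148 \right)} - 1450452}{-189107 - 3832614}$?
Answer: $\frac{1449454}{4021721} \approx 0.36041$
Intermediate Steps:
$n{\left(g \right)} = 998$ ($n{\left(g \right)} = -2 + 10^{3} = -2 + 1000 = 998$)
$\frac{n{\left(1148 \right)} - 1450452}{-189107 - 3832614} = \frac{998 - 1450452}{-189107 - 3832614} = - \frac{1449454}{-4021721} = \left(-1449454\right) \left(- \frac{1}{4021721}\right) = \frac{1449454}{4021721}$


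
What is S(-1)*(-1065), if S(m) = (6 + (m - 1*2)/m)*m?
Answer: 9585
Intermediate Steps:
S(m) = m*(6 + (-2 + m)/m) (S(m) = (6 + (m - 2)/m)*m = (6 + (-2 + m)/m)*m = m*(6 + (-2 + m)/m))
S(-1)*(-1065) = (-2 + 7*(-1))*(-1065) = (-2 - 7)*(-1065) = -9*(-1065) = 9585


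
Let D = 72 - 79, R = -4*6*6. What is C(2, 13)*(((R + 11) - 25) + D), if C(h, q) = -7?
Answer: 1155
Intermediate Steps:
R = -144 (R = -24*6 = -144)
D = -7
C(2, 13)*(((R + 11) - 25) + D) = -7*(((-144 + 11) - 25) - 7) = -7*((-133 - 25) - 7) = -7*(-158 - 7) = -7*(-165) = 1155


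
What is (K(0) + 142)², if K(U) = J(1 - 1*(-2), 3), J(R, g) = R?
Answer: 21025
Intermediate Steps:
K(U) = 3 (K(U) = 1 - 1*(-2) = 1 + 2 = 3)
(K(0) + 142)² = (3 + 142)² = 145² = 21025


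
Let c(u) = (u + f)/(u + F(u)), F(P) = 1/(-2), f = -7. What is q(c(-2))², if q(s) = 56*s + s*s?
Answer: 28772496/625 ≈ 46036.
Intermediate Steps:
F(P) = -½
c(u) = (-7 + u)/(-½ + u) (c(u) = (u - 7)/(u - ½) = (-7 + u)/(-½ + u))
q(s) = s² + 56*s (q(s) = 56*s + s² = s² + 56*s)
q(c(-2))² = ((2*(-7 - 2)/(-1 + 2*(-2)))*(56 + 2*(-7 - 2)/(-1 + 2*(-2))))² = ((2*(-9)/(-1 - 4))*(56 + 2*(-9)/(-1 - 4)))² = ((2*(-9)/(-5))*(56 + 2*(-9)/(-5)))² = ((2*(-⅕)*(-9))*(56 + 2*(-⅕)*(-9)))² = (18*(56 + 18/5)/5)² = ((18/5)*(298/5))² = (5364/25)² = 28772496/625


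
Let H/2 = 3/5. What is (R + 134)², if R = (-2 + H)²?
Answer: 11329956/625 ≈ 18128.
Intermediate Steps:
H = 6/5 (H = 2*(3/5) = 2*(3*(⅕)) = 2*(⅗) = 6/5 ≈ 1.2000)
R = 16/25 (R = (-2 + 6/5)² = (-⅘)² = 16/25 ≈ 0.64000)
(R + 134)² = (16/25 + 134)² = (3366/25)² = 11329956/625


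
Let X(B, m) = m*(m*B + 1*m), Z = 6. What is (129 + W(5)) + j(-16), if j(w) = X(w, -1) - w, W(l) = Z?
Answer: 136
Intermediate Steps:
X(B, m) = m*(m + B*m) (X(B, m) = m*(B*m + m) = m*(m + B*m))
W(l) = 6
j(w) = 1 (j(w) = (-1)**2*(1 + w) - w = 1*(1 + w) - w = (1 + w) - w = 1)
(129 + W(5)) + j(-16) = (129 + 6) + 1 = 135 + 1 = 136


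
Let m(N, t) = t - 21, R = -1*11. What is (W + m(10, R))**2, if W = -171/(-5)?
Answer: 121/25 ≈ 4.8400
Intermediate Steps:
R = -11
W = 171/5 (W = -171*(-1)/5 = -57*(-3/5) = 171/5 ≈ 34.200)
m(N, t) = -21 + t
(W + m(10, R))**2 = (171/5 + (-21 - 11))**2 = (171/5 - 32)**2 = (11/5)**2 = 121/25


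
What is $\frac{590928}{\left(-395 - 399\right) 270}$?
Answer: $- \frac{49244}{17865} \approx -2.7565$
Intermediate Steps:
$\frac{590928}{\left(-395 - 399\right) 270} = \frac{590928}{\left(-794\right) 270} = \frac{590928}{-214380} = 590928 \left(- \frac{1}{214380}\right) = - \frac{49244}{17865}$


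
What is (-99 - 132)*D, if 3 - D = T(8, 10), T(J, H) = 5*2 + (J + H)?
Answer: 5775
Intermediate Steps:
T(J, H) = 10 + H + J (T(J, H) = 10 + (H + J) = 10 + H + J)
D = -25 (D = 3 - (10 + 10 + 8) = 3 - 1*28 = 3 - 28 = -25)
(-99 - 132)*D = (-99 - 132)*(-25) = -231*(-25) = 5775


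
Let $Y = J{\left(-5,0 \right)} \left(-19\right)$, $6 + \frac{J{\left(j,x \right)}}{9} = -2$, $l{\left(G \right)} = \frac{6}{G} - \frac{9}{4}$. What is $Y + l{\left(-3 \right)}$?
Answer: $\frac{5455}{4} \approx 1363.8$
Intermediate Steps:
$l{\left(G \right)} = - \frac{9}{4} + \frac{6}{G}$ ($l{\left(G \right)} = \frac{6}{G} - \frac{9}{4} = - \frac{9}{4} + \frac{6}{G}$)
$J{\left(j,x \right)} = -72$ ($J{\left(j,x \right)} = -54 + 9 \left(-2\right) = -54 - 18 = -72$)
$Y = 1368$ ($Y = \left(-72\right) \left(-19\right) = 1368$)
$Y + l{\left(-3 \right)} = 1368 - \left(\frac{9}{4} - \frac{6}{-3}\right) = 1368 + \left(- \frac{9}{4} + 6 \left(- \frac{1}{3}\right)\right) = 1368 - \frac{17}{4} = \frac{5455}{4}$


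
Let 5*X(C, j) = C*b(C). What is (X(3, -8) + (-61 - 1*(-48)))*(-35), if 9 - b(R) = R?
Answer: 329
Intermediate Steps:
b(R) = 9 - R
X(C, j) = C*(9 - C)/5 (X(C, j) = (C*(9 - C))/5 = C*(9 - C)/5)
(X(3, -8) + (-61 - 1*(-48)))*(-35) = ((⅕)*3*(9 - 1*3) + (-61 - 1*(-48)))*(-35) = ((⅕)*3*(9 - 3) + (-61 + 48))*(-35) = ((⅕)*3*6 - 13)*(-35) = (18/5 - 13)*(-35) = -47/5*(-35) = 329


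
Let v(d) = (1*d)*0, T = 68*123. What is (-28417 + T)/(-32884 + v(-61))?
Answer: 20053/32884 ≈ 0.60981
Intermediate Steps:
T = 8364
v(d) = 0 (v(d) = d*0 = 0)
(-28417 + T)/(-32884 + v(-61)) = (-28417 + 8364)/(-32884 + 0) = -20053/(-32884) = -20053*(-1/32884) = 20053/32884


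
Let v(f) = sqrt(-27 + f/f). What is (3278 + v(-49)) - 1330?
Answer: 1948 + I*sqrt(26) ≈ 1948.0 + 5.099*I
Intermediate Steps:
v(f) = I*sqrt(26) (v(f) = sqrt(-27 + 1) = sqrt(-26) = I*sqrt(26))
(3278 + v(-49)) - 1330 = (3278 + I*sqrt(26)) - 1330 = 1948 + I*sqrt(26)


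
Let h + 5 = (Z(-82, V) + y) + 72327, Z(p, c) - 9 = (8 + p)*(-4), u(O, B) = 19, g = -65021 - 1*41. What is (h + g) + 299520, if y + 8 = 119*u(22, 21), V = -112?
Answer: 309338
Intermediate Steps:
g = -65062 (g = -65021 - 41 = -65062)
Z(p, c) = -23 - 4*p (Z(p, c) = 9 + (8 + p)*(-4) = 9 + (-32 - 4*p) = -23 - 4*p)
y = 2253 (y = -8 + 119*19 = -8 + 2261 = 2253)
h = 74880 (h = -5 + (((-23 - 4*(-82)) + 2253) + 72327) = -5 + (((-23 + 328) + 2253) + 72327) = -5 + ((305 + 2253) + 72327) = -5 + (2558 + 72327) = -5 + 74885 = 74880)
(h + g) + 299520 = (74880 - 65062) + 299520 = 9818 + 299520 = 309338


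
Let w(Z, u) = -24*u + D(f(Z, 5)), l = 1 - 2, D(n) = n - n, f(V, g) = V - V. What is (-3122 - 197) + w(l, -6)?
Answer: -3175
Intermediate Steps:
f(V, g) = 0
D(n) = 0
l = -1
w(Z, u) = -24*u (w(Z, u) = -24*u + 0 = -24*u)
(-3122 - 197) + w(l, -6) = (-3122 - 197) - 24*(-6) = -3319 + 144 = -3175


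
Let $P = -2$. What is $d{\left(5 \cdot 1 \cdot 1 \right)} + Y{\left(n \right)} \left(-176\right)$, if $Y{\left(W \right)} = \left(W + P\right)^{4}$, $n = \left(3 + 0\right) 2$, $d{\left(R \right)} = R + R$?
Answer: $-45046$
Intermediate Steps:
$d{\left(R \right)} = 2 R$
$n = 6$ ($n = 3 \cdot 2 = 6$)
$Y{\left(W \right)} = \left(-2 + W\right)^{4}$ ($Y{\left(W \right)} = \left(W - 2\right)^{4} = \left(-2 + W\right)^{4}$)
$d{\left(5 \cdot 1 \cdot 1 \right)} + Y{\left(n \right)} \left(-176\right) = 2 \cdot 5 \cdot 1 \cdot 1 + \left(-2 + 6\right)^{4} \left(-176\right) = 2 \cdot 5 \cdot 1 + 4^{4} \left(-176\right) = 2 \cdot 5 + 256 \left(-176\right) = 10 - 45056 = -45046$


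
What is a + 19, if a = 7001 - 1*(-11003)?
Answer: 18023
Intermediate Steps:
a = 18004 (a = 7001 + 11003 = 18004)
a + 19 = 18004 + 19 = 18023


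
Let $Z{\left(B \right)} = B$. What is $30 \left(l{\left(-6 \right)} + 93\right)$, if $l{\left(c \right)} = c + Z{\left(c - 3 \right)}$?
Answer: $2340$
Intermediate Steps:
$l{\left(c \right)} = -3 + 2 c$ ($l{\left(c \right)} = c + \left(c - 3\right) = c + \left(-3 + c\right) = -3 + 2 c$)
$30 \left(l{\left(-6 \right)} + 93\right) = 30 \left(\left(-3 + 2 \left(-6\right)\right) + 93\right) = 30 \left(\left(-3 - 12\right) + 93\right) = 30 \left(-15 + 93\right) = 30 \cdot 78 = 2340$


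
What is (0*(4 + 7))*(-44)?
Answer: 0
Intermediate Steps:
(0*(4 + 7))*(-44) = (0*11)*(-44) = 0*(-44) = 0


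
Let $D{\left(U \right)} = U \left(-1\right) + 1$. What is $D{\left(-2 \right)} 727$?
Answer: $2181$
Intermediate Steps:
$D{\left(U \right)} = 1 - U$ ($D{\left(U \right)} = - U + 1 = 1 - U$)
$D{\left(-2 \right)} 727 = \left(1 - -2\right) 727 = \left(1 + 2\right) 727 = 3 \cdot 727 = 2181$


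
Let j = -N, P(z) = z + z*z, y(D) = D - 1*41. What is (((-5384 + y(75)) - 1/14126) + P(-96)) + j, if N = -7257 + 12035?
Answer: -14239009/14126 ≈ -1008.0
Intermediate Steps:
y(D) = -41 + D (y(D) = D - 41 = -41 + D)
N = 4778
P(z) = z + z²
j = -4778 (j = -1*4778 = -4778)
(((-5384 + y(75)) - 1/14126) + P(-96)) + j = (((-5384 + (-41 + 75)) - 1/14126) - 96*(1 - 96)) - 4778 = (((-5384 + 34) - 1*1/14126) - 96*(-95)) - 4778 = ((-5350 - 1/14126) + 9120) - 4778 = (-75574101/14126 + 9120) - 4778 = 53255019/14126 - 4778 = -14239009/14126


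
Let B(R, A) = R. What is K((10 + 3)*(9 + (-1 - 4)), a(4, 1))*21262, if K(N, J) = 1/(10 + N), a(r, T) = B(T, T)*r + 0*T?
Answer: 10631/31 ≈ 342.94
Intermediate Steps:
a(r, T) = T*r (a(r, T) = T*r + 0*T = T*r + 0 = T*r)
K((10 + 3)*(9 + (-1 - 4)), a(4, 1))*21262 = 21262/(10 + (10 + 3)*(9 + (-1 - 4))) = 21262/(10 + 13*(9 - 5)) = 21262/(10 + 13*4) = 21262/(10 + 52) = 21262/62 = (1/62)*21262 = 10631/31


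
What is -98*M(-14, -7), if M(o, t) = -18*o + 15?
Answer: -26166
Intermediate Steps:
M(o, t) = 15 - 18*o
-98*M(-14, -7) = -98*(15 - 18*(-14)) = -98*(15 + 252) = -98*267 = -26166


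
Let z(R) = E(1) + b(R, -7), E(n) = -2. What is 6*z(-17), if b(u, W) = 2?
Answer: 0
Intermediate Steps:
z(R) = 0 (z(R) = -2 + 2 = 0)
6*z(-17) = 6*0 = 0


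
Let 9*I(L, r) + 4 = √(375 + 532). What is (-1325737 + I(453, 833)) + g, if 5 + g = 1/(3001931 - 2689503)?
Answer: -3727791543887/2811852 + √907/9 ≈ -1.3257e+6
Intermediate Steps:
I(L, r) = -4/9 + √907/9 (I(L, r) = -4/9 + √(375 + 532)/9 = -4/9 + √907/9)
g = -1562139/312428 (g = -5 + 1/(3001931 - 2689503) = -5 + 1/312428 = -1562139/312428 ≈ -5.0000)
(-1325737 + I(453, 833)) + g = (-1325737 + (-4/9 + √907/9)) - 1562139/312428 = (-11931637/9 + √907/9) - 1562139/312428 = -3727791543887/2811852 + √907/9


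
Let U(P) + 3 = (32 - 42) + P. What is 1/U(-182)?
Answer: -1/195 ≈ -0.0051282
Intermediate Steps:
U(P) = -13 + P (U(P) = -3 + ((32 - 42) + P) = -3 + (-10 + P) = -13 + P)
1/U(-182) = 1/(-13 - 182) = 1/(-195) = -1/195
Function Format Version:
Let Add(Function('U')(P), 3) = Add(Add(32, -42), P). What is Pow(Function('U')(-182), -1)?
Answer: Rational(-1, 195) ≈ -0.0051282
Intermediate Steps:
Function('U')(P) = Add(-13, P) (Function('U')(P) = Add(-3, Add(Add(32, -42), P)) = Add(-3, Add(-10, P)) = Add(-13, P))
Pow(Function('U')(-182), -1) = Pow(Add(-13, -182), -1) = Pow(-195, -1) = Rational(-1, 195)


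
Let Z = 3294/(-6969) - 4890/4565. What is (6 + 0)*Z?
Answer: -19646208/2120899 ≈ -9.2632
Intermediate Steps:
Z = -3274368/2120899 (Z = 3294*(-1/6969) - 4890*1/4565 = -1098/2323 - 978/913 = -3274368/2120899 ≈ -1.5439)
(6 + 0)*Z = (6 + 0)*(-3274368/2120899) = 6*(-3274368/2120899) = -19646208/2120899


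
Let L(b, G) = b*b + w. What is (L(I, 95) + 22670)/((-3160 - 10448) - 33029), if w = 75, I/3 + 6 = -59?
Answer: -60770/46637 ≈ -1.3030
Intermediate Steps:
I = -195 (I = -18 + 3*(-59) = -18 - 177 = -195)
L(b, G) = 75 + b² (L(b, G) = b*b + 75 = b² + 75 = 75 + b²)
(L(I, 95) + 22670)/((-3160 - 10448) - 33029) = ((75 + (-195)²) + 22670)/((-3160 - 10448) - 33029) = ((75 + 38025) + 22670)/(-13608 - 33029) = (38100 + 22670)/(-46637) = 60770*(-1/46637) = -60770/46637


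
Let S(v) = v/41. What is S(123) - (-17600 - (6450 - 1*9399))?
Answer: 14654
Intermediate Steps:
S(v) = v/41 (S(v) = v*(1/41) = v/41)
S(123) - (-17600 - (6450 - 1*9399)) = (1/41)*123 - (-17600 - (6450 - 1*9399)) = 3 - (-17600 - (6450 - 9399)) = 3 - (-17600 - 1*(-2949)) = 3 - (-17600 + 2949) = 3 - 1*(-14651) = 3 + 14651 = 14654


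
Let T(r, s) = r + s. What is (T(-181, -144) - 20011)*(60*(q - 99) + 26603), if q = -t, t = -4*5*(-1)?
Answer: -395799568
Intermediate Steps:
t = 20 (t = -20*(-1) = 20)
q = -20 (q = -1*20 = -20)
(T(-181, -144) - 20011)*(60*(q - 99) + 26603) = ((-181 - 144) - 20011)*(60*(-20 - 99) + 26603) = (-325 - 20011)*(60*(-119) + 26603) = -20336*(-7140 + 26603) = -20336*19463 = -395799568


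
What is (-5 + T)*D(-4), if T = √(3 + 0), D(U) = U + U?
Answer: 40 - 8*√3 ≈ 26.144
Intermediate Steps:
D(U) = 2*U
T = √3 ≈ 1.7320
(-5 + T)*D(-4) = (-5 + √3)*(2*(-4)) = (-5 + √3)*(-8) = 40 - 8*√3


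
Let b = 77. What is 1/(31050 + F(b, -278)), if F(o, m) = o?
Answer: 1/31127 ≈ 3.2126e-5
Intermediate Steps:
1/(31050 + F(b, -278)) = 1/(31050 + 77) = 1/31127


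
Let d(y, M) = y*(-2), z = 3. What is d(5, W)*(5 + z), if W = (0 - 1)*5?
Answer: -80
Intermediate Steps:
W = -5 (W = -1*5 = -5)
d(y, M) = -2*y
d(5, W)*(5 + z) = (-2*5)*(5 + 3) = -10*8 = -80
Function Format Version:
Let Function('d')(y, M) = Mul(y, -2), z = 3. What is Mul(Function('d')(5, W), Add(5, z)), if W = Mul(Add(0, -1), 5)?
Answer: -80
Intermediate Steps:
W = -5 (W = Mul(-1, 5) = -5)
Function('d')(y, M) = Mul(-2, y)
Mul(Function('d')(5, W), Add(5, z)) = Mul(Mul(-2, 5), Add(5, 3)) = Mul(-10, 8) = -80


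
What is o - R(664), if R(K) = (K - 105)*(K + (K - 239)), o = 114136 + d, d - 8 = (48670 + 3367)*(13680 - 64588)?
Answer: -2649594203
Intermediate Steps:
d = -2649099588 (d = 8 + (48670 + 3367)*(13680 - 64588) = 8 + 52037*(-50908) = 8 - 2649099596 = -2649099588)
o = -2648985452 (o = 114136 - 2649099588 = -2648985452)
R(K) = (-239 + 2*K)*(-105 + K) (R(K) = (-105 + K)*(K + (-239 + K)) = (-105 + K)*(-239 + 2*K) = (-239 + 2*K)*(-105 + K))
o - R(664) = -2648985452 - (25095 - 449*664 + 2*664²) = -2648985452 - (25095 - 298136 + 2*440896) = -2648985452 - (25095 - 298136 + 881792) = -2648985452 - 1*608751 = -2648985452 - 608751 = -2649594203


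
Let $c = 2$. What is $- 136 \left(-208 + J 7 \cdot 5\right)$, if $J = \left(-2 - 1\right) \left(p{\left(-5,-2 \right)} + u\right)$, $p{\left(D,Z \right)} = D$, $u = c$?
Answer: $-14552$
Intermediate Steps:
$u = 2$
$J = 9$ ($J = \left(-2 - 1\right) \left(-5 + 2\right) = \left(-3\right) \left(-3\right) = 9$)
$- 136 \left(-208 + J 7 \cdot 5\right) = - 136 \left(-208 + 9 \cdot 7 \cdot 5\right) = - 136 \left(-208 + 63 \cdot 5\right) = - 136 \left(-208 + 315\right) = \left(-136\right) 107 = -14552$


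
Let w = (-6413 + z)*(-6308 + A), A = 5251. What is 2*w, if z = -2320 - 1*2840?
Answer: 24465322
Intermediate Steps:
z = -5160 (z = -2320 - 2840 = -5160)
w = 12232661 (w = (-6413 - 5160)*(-6308 + 5251) = -11573*(-1057) = 12232661)
2*w = 2*12232661 = 24465322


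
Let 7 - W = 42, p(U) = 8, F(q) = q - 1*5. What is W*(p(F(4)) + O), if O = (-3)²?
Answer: -595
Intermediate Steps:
F(q) = -5 + q (F(q) = q - 5 = -5 + q)
W = -35 (W = 7 - 1*42 = 7 - 42 = -35)
O = 9
W*(p(F(4)) + O) = -35*(8 + 9) = -35*17 = -595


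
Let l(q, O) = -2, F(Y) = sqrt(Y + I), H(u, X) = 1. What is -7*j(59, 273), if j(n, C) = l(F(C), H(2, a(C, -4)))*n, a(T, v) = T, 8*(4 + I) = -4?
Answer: 826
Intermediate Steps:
I = -9/2 (I = -4 + (1/8)*(-4) = -4 - 1/2 = -9/2 ≈ -4.5000)
F(Y) = sqrt(-9/2 + Y) (F(Y) = sqrt(Y - 9/2) = sqrt(-9/2 + Y))
j(n, C) = -2*n
-7*j(59, 273) = -(-14)*59 = -7*(-118) = 826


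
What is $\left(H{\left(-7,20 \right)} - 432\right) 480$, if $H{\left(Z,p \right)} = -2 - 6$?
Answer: $-211200$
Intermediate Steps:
$H{\left(Z,p \right)} = -8$ ($H{\left(Z,p \right)} = -2 - 6 = -8$)
$\left(H{\left(-7,20 \right)} - 432\right) 480 = \left(-8 - 432\right) 480 = \left(-440\right) 480 = -211200$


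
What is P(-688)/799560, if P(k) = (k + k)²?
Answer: 236672/99945 ≈ 2.3680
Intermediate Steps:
P(k) = 4*k² (P(k) = (2*k)² = 4*k²)
P(-688)/799560 = (4*(-688)²)/799560 = (4*473344)*(1/799560) = 1893376*(1/799560) = 236672/99945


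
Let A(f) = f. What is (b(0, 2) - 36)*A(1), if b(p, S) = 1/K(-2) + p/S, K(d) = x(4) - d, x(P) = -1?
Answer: -35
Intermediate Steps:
K(d) = -1 - d
b(p, S) = 1 + p/S (b(p, S) = 1/(-1 - 1*(-2)) + p/S = 1/(-1 + 2) + p/S = 1/1 + p/S = 1*1 + p/S = 1 + p/S)
(b(0, 2) - 36)*A(1) = ((2 + 0)/2 - 36)*1 = ((½)*2 - 36)*1 = (1 - 36)*1 = -35*1 = -35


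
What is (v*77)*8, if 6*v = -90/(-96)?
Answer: 385/4 ≈ 96.250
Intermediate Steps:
v = 5/32 (v = (-90/(-96))/6 = (-90*(-1/96))/6 = (1/6)*(15/16) = 5/32 ≈ 0.15625)
(v*77)*8 = ((5/32)*77)*8 = (385/32)*8 = 385/4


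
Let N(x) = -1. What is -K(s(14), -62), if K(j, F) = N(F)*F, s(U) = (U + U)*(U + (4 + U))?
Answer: -62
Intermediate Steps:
s(U) = 2*U*(4 + 2*U) (s(U) = (2*U)*(4 + 2*U) = 2*U*(4 + 2*U))
K(j, F) = -F
-K(s(14), -62) = -(-1)*(-62) = -1*62 = -62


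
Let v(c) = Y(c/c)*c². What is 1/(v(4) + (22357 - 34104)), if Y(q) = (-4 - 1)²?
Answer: -1/11347 ≈ -8.8129e-5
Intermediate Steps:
Y(q) = 25 (Y(q) = (-5)² = 25)
v(c) = 25*c²
1/(v(4) + (22357 - 34104)) = 1/(25*4² + (22357 - 34104)) = 1/(25*16 - 11747) = 1/(400 - 11747) = 1/(-11347) = -1/11347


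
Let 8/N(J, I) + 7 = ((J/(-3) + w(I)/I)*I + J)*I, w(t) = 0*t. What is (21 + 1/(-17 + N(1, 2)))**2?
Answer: 52823824/120409 ≈ 438.70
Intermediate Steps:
w(t) = 0
N(J, I) = 8/(-7 + I*(J - I*J/3)) (N(J, I) = 8/(-7 + ((J/(-3) + 0/I)*I + J)*I) = 8/(-7 + ((J*(-1/3) + 0)*I + J)*I) = 8/(-7 + ((-J/3 + 0)*I + J)*I) = 8/(-7 + ((-J/3)*I + J)*I) = 8/(-7 + (-I*J/3 + J)*I) = 8/(-7 + (J - I*J/3)*I) = 8/(-7 + I*(J - I*J/3)))
(21 + 1/(-17 + N(1, 2)))**2 = (21 + 1/(-17 - 24/(21 + 1*2**2 - 3*2*1)))**2 = (21 + 1/(-17 - 24/(21 + 1*4 - 6)))**2 = (21 + 1/(-17 - 24/(21 + 4 - 6)))**2 = (21 + 1/(-17 - 24/19))**2 = (21 + 1/(-347/19))**2 = (21 - 19/347)**2 = (7268/347)**2 = 52823824/120409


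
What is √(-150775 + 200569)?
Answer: √49794 ≈ 223.15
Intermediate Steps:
√(-150775 + 200569) = √49794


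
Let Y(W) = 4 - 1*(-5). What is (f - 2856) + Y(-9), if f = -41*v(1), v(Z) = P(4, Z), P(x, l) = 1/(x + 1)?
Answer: -14276/5 ≈ -2855.2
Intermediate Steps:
P(x, l) = 1/(1 + x)
v(Z) = ⅕ (v(Z) = 1/(1 + 4) = 1/5 = ⅕)
Y(W) = 9 (Y(W) = 4 + 5 = 9)
f = -41/5 (f = -41*⅕ = -41/5 ≈ -8.2000)
(f - 2856) + Y(-9) = (-41/5 - 2856) + 9 = -14321/5 + 9 = -14276/5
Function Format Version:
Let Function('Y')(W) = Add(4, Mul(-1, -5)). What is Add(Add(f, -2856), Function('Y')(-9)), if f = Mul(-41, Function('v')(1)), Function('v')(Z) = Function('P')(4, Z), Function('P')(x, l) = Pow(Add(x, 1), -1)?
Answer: Rational(-14276, 5) ≈ -2855.2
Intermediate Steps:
Function('P')(x, l) = Pow(Add(1, x), -1)
Function('v')(Z) = Rational(1, 5) (Function('v')(Z) = Pow(Add(1, 4), -1) = Pow(5, -1) = Rational(1, 5))
Function('Y')(W) = 9 (Function('Y')(W) = Add(4, 5) = 9)
f = Rational(-41, 5) (f = Mul(-41, Rational(1, 5)) = Rational(-41, 5) ≈ -8.2000)
Add(Add(f, -2856), Function('Y')(-9)) = Add(Add(Rational(-41, 5), -2856), 9) = Add(Rational(-14321, 5), 9) = Rational(-14276, 5)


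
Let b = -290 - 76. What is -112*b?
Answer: 40992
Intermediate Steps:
b = -366
-112*b = -112*(-366) = 40992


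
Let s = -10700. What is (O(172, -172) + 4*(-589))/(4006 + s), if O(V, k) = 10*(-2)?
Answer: 1188/3347 ≈ 0.35494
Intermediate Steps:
O(V, k) = -20
(O(172, -172) + 4*(-589))/(4006 + s) = (-20 + 4*(-589))/(4006 - 10700) = (-20 - 2356)/(-6694) = -2376*(-1/6694) = 1188/3347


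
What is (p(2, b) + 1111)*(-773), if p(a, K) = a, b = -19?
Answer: -860349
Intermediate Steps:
(p(2, b) + 1111)*(-773) = (2 + 1111)*(-773) = 1113*(-773) = -860349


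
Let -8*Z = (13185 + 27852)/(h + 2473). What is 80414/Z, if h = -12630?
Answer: 6534119984/41037 ≈ 1.5923e+5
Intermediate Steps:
Z = 41037/81256 (Z = -(13185 + 27852)/(8*(-12630 + 2473)) = -41037/(8*(-10157)) = -41037*(-1)/(8*10157) = -⅛*(-41037/10157) = 41037/81256 ≈ 0.50503)
80414/Z = 80414/(41037/81256) = 80414*(81256/41037) = 6534119984/41037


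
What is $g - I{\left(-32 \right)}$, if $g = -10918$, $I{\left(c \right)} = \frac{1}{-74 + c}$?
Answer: $- \frac{1157307}{106} \approx -10918.0$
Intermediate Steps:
$g - I{\left(-32 \right)} = -10918 - \frac{1}{-74 - 32} = -10918 - \frac{1}{-106} = -10918 - - \frac{1}{106} = -10918 + \frac{1}{106} = - \frac{1157307}{106}$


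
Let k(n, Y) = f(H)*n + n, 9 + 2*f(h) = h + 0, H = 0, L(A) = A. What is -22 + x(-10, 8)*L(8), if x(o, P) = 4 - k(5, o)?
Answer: 150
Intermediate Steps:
f(h) = -9/2 + h/2 (f(h) = -9/2 + (h + 0)/2 = -9/2 + h/2)
k(n, Y) = -7*n/2 (k(n, Y) = (-9/2 + (½)*0)*n + n = (-9/2 + 0)*n + n = -9*n/2 + n = -7*n/2)
x(o, P) = 43/2 (x(o, P) = 4 - (-7)*5/2 = 4 - 1*(-35/2) = 4 + 35/2 = 43/2)
-22 + x(-10, 8)*L(8) = -22 + (43/2)*8 = -22 + 172 = 150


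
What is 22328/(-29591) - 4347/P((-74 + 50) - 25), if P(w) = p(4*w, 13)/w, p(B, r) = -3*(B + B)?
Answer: 42698735/236728 ≈ 180.37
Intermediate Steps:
p(B, r) = -6*B
P(w) = -24 (P(w) = (-24*w)/w = -24)
22328/(-29591) - 4347/P((-74 + 50) - 25) = 22328/(-29591) - 4347/(-24) = 22328*(-1/29591) - 4347*(-1/24) = -22328/29591 + 1449/8 = 42698735/236728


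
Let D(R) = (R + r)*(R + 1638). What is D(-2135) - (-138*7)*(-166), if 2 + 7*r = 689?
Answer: 851962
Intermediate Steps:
r = 687/7 (r = -2/7 + (⅐)*689 = -2/7 + 689/7 = 687/7 ≈ 98.143)
D(R) = (1638 + R)*(687/7 + R) (D(R) = (R + 687/7)*(R + 1638) = (687/7 + R)*(1638 + R) = (1638 + R)*(687/7 + R))
D(-2135) - (-138*7)*(-166) = (160758 + (-2135)² + (12153/7)*(-2135)) - (-138*7)*(-166) = (160758 + 4558225 - 3706665) - (-966)*(-166) = 1012318 - 1*160356 = 1012318 - 160356 = 851962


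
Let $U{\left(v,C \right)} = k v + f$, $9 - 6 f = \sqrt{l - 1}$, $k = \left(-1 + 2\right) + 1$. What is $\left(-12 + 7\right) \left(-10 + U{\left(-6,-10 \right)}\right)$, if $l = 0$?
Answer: $\frac{205}{2} + \frac{5 i}{6} \approx 102.5 + 0.83333 i$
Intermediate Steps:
$k = 2$ ($k = 1 + 1 = 2$)
$f = \frac{3}{2} - \frac{i}{6}$ ($f = \frac{3}{2} - \frac{\sqrt{0 - 1}}{6} = \frac{3}{2} - \frac{\sqrt{-1}}{6} = \frac{3}{2} - \frac{i}{6} \approx 1.5 - 0.16667 i$)
$U{\left(v,C \right)} = \frac{3}{2} + 2 v - \frac{i}{6}$ ($U{\left(v,C \right)} = 2 v + \left(\frac{3}{2} - \frac{i}{6}\right) = \frac{3}{2} + 2 v - \frac{i}{6}$)
$\left(-12 + 7\right) \left(-10 + U{\left(-6,-10 \right)}\right) = \left(-12 + 7\right) \left(-10 + \left(\frac{3}{2} + 2 \left(-6\right) - \frac{i}{6}\right)\right) = - 5 \left(-10 - \left(\frac{21}{2} + \frac{i}{6}\right)\right) = - 5 \left(- \frac{41}{2} - \frac{i}{6}\right) = \frac{205}{2} + \frac{5 i}{6}$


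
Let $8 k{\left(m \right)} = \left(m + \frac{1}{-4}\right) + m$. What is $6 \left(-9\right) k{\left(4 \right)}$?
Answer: $- \frac{837}{16} \approx -52.313$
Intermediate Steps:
$k{\left(m \right)} = - \frac{1}{32} + \frac{m}{4}$ ($k{\left(m \right)} = \frac{\left(m + \frac{1}{-4}\right) + m}{8} = \frac{\left(m - \frac{1}{4}\right) + m}{8} = \frac{\left(- \frac{1}{4} + m\right) + m}{8} = \frac{- \frac{1}{4} + 2 m}{8} = - \frac{1}{32} + \frac{m}{4}$)
$6 \left(-9\right) k{\left(4 \right)} = 6 \left(-9\right) \left(- \frac{1}{32} + \frac{1}{4} \cdot 4\right) = - 54 \left(- \frac{1}{32} + 1\right) = \left(-54\right) \frac{31}{32} = - \frac{837}{16}$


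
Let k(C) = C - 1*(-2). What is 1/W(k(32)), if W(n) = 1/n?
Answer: 34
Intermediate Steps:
k(C) = 2 + C (k(C) = C + 2 = 2 + C)
1/W(k(32)) = 1/(1/(2 + 32)) = 1/(1/34) = 34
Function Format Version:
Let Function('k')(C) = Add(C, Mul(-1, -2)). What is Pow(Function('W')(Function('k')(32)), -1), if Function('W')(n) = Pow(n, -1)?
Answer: 34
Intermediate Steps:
Function('k')(C) = Add(2, C) (Function('k')(C) = Add(C, 2) = Add(2, C))
Pow(Function('W')(Function('k')(32)), -1) = Pow(Pow(Add(2, 32), -1), -1) = Pow(Pow(34, -1), -1) = Pow(Rational(1, 34), -1) = 34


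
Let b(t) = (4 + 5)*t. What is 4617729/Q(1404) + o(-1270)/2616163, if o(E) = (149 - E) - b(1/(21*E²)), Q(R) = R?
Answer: 315729417161172909/95996111636425 ≈ 3289.0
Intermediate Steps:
b(t) = 9*t
o(E) = 149 - E - 3/(7*E²) (o(E) = (149 - E) - 9/(21*E²) = (149 - E) - 9*1/(21*E²) = (149 - E) - 3/(7*E²) = 149 - E - 3/(7*E²))
4617729/Q(1404) + o(-1270)/2616163 = 4617729/1404 + (149 - 1*(-1270) - 3/7/(-1270)²)/2616163 = 4617729*(1/1404) + (149 + 1270 - 3/7*1/1612900)*(1/2616163) = 171027/52 + (149 + 1270 - 3/11290300)*(1/2616163) = 171027/52 + (16020935697/11290300)*(1/2616163) = 171027/52 + 16020935697/29537265118900 = 315729417161172909/95996111636425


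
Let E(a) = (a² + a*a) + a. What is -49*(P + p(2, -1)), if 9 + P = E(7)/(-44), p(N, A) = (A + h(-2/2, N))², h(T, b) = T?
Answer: 15925/44 ≈ 361.93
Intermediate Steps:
E(a) = a + 2*a² (E(a) = (a² + a²) + a = 2*a² + a = a + 2*a²)
p(N, A) = (-1 + A)² (p(N, A) = (A - 2/2)² = (A - 2*½)² = (A - 1)² = (-1 + A)²)
P = -501/44 (P = -9 + (7*(1 + 2*7))/(-44) = -9 + (7*(1 + 14))*(-1/44) = -9 + (7*15)*(-1/44) = -9 + 105*(-1/44) = -9 - 105/44 = -501/44 ≈ -11.386)
-49*(P + p(2, -1)) = -49*(-501/44 + (-1 - 1)²) = -49*(-501/44 + (-2)²) = -49*(-501/44 + 4) = -49*(-325/44) = 15925/44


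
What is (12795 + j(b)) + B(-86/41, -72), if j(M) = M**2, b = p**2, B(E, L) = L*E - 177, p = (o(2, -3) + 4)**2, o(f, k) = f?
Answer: 69387786/41 ≈ 1.6924e+6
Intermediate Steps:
p = 36 (p = (2 + 4)**2 = 6**2 = 36)
B(E, L) = -177 + E*L (B(E, L) = E*L - 177 = -177 + E*L)
b = 1296 (b = 36**2 = 1296)
(12795 + j(b)) + B(-86/41, -72) = (12795 + 1296**2) + (-177 - 86/41*(-72)) = (12795 + 1679616) + (-177 - 86*1/41*(-72)) = 1692411 + (-177 - 86/41*(-72)) = 1692411 + (-177 + 6192/41) = 1692411 - 1065/41 = 69387786/41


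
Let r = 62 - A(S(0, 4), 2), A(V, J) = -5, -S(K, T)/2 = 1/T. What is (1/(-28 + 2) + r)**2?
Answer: 3031081/676 ≈ 4483.8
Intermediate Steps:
S(K, T) = -2/T
r = 67 (r = 62 - 1*(-5) = 62 + 5 = 67)
(1/(-28 + 2) + r)**2 = (1/(-28 + 2) + 67)**2 = (1/(-26) + 67)**2 = (-1/26 + 67)**2 = (1741/26)**2 = 3031081/676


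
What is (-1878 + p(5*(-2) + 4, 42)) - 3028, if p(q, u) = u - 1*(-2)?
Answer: -4862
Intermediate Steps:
p(q, u) = 2 + u (p(q, u) = u + 2 = 2 + u)
(-1878 + p(5*(-2) + 4, 42)) - 3028 = (-1878 + (2 + 42)) - 3028 = (-1878 + 44) - 3028 = -1834 - 3028 = -4862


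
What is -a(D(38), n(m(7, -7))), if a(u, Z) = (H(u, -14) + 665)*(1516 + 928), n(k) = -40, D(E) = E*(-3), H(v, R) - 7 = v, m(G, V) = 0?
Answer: -1363752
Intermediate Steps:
H(v, R) = 7 + v
D(E) = -3*E
a(u, Z) = 1642368 + 2444*u (a(u, Z) = ((7 + u) + 665)*(1516 + 928) = (672 + u)*2444 = 1642368 + 2444*u)
-a(D(38), n(m(7, -7))) = -(1642368 + 2444*(-3*38)) = -(1642368 + 2444*(-114)) = -(1642368 - 278616) = -1*1363752 = -1363752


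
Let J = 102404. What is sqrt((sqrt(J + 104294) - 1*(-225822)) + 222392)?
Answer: sqrt(448214 + sqrt(206698)) ≈ 669.83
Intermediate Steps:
sqrt((sqrt(J + 104294) - 1*(-225822)) + 222392) = sqrt((sqrt(102404 + 104294) - 1*(-225822)) + 222392) = sqrt((sqrt(206698) + 225822) + 222392) = sqrt((225822 + sqrt(206698)) + 222392) = sqrt(448214 + sqrt(206698))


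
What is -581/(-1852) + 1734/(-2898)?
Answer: -254605/894516 ≈ -0.28463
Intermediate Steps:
-581/(-1852) + 1734/(-2898) = -581*(-1/1852) + 1734*(-1/2898) = 581/1852 - 289/483 = -254605/894516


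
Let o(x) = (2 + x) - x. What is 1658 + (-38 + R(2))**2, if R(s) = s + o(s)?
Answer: 2814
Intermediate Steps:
o(x) = 2
R(s) = 2 + s (R(s) = s + 2 = 2 + s)
1658 + (-38 + R(2))**2 = 1658 + (-38 + (2 + 2))**2 = 1658 + (-38 + 4)**2 = 1658 + (-34)**2 = 1658 + 1156 = 2814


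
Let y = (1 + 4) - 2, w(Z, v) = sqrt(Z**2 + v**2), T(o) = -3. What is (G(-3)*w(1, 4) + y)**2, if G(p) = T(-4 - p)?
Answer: 162 - 18*sqrt(17) ≈ 87.784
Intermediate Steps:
G(p) = -3
y = 3 (y = 5 - 2 = 3)
(G(-3)*w(1, 4) + y)**2 = (-3*sqrt(1**2 + 4**2) + 3)**2 = (-3*sqrt(1 + 16) + 3)**2 = (-3*sqrt(17) + 3)**2 = (3 - 3*sqrt(17))**2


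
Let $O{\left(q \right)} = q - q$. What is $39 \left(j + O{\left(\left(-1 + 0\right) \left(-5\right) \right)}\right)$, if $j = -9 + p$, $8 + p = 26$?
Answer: $351$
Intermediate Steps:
$p = 18$ ($p = -8 + 26 = 18$)
$O{\left(q \right)} = 0$
$j = 9$ ($j = -9 + 18 = 9$)
$39 \left(j + O{\left(\left(-1 + 0\right) \left(-5\right) \right)}\right) = 39 \left(9 + 0\right) = 39 \cdot 9 = 351$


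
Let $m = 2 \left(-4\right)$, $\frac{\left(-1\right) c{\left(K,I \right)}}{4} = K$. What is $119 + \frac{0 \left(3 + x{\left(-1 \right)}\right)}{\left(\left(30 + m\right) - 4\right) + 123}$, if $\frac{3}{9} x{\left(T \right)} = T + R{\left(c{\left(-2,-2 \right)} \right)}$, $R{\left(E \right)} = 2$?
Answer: $119$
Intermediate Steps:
$c{\left(K,I \right)} = - 4 K$
$x{\left(T \right)} = 6 + 3 T$ ($x{\left(T \right)} = 3 \left(T + 2\right) = 3 \left(2 + T\right) = 6 + 3 T$)
$m = -8$
$119 + \frac{0 \left(3 + x{\left(-1 \right)}\right)}{\left(\left(30 + m\right) - 4\right) + 123} = 119 + \frac{0 \left(3 + \left(6 + 3 \left(-1\right)\right)\right)}{\left(\left(30 - 8\right) - 4\right) + 123} = 119 + \frac{0 \left(3 + \left(6 - 3\right)\right)}{\left(22 - 4\right) + 123} = 119 + \frac{0 \left(3 + 3\right)}{18 + 123} = 119 + \frac{0 \cdot 6}{141} = 119 + 0 \cdot \frac{1}{141} = 119 + 0 = 119$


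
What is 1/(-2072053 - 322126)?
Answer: -1/2394179 ≈ -4.1768e-7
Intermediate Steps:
1/(-2072053 - 322126) = 1/(-2394179) = -1/2394179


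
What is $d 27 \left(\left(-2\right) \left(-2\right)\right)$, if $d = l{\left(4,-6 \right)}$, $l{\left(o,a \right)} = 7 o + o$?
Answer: $3456$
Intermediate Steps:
$l{\left(o,a \right)} = 8 o$
$d = 32$ ($d = 8 \cdot 4 = 32$)
$d 27 \left(\left(-2\right) \left(-2\right)\right) = 32 \cdot 27 \left(\left(-2\right) \left(-2\right)\right) = 864 \cdot 4 = 3456$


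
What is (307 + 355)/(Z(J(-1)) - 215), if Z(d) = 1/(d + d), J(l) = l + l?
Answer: -2648/861 ≈ -3.0755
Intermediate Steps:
J(l) = 2*l
Z(d) = 1/(2*d)
(307 + 355)/(Z(J(-1)) - 215) = (307 + 355)/(1/(2*((2*(-1)))) - 215) = 662/((½)/(-2) - 215) = 662/((½)*(-½) - 215) = 662/(-¼ - 215) = 662/(-861/4) = 662*(-4/861) = -2648/861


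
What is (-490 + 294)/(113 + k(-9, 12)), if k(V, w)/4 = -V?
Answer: -196/149 ≈ -1.3154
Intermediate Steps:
k(V, w) = -4*V (k(V, w) = 4*(-V) = -4*V)
(-490 + 294)/(113 + k(-9, 12)) = (-490 + 294)/(113 - 4*(-9)) = -196/(113 + 36) = -196/149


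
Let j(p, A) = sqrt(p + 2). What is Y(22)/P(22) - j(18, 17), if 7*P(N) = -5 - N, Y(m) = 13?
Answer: -91/27 - 2*sqrt(5) ≈ -7.8425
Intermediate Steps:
j(p, A) = sqrt(2 + p)
P(N) = -5/7 - N/7 (P(N) = (-5 - N)/7 = -5/7 - N/7)
Y(22)/P(22) - j(18, 17) = 13/(-5/7 - 1/7*22) - sqrt(2 + 18) = 13/(-5/7 - 22/7) - sqrt(20) = 13/(-27/7) - 2*sqrt(5) = 13*(-7/27) - 2*sqrt(5) = -91/27 - 2*sqrt(5)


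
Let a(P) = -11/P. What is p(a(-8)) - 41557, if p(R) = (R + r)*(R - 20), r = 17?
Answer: -2681551/64 ≈ -41899.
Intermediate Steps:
p(R) = (-20 + R)*(17 + R) (p(R) = (R + 17)*(R - 20) = (17 + R)*(-20 + R) = (-20 + R)*(17 + R))
p(a(-8)) - 41557 = (-340 + (-11/(-8))² - (-33)/(-8)) - 41557 = (-340 + (-11*(-⅛))² - (-33)*(-1)/8) - 41557 = (-340 + (11/8)² - 3*11/8) - 41557 = (-340 + 121/64 - 33/8) - 41557 = -21903/64 - 41557 = -2681551/64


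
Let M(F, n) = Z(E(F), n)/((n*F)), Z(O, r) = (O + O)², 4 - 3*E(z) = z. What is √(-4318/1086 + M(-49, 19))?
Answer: 11*I*√229185277/72219 ≈ 2.3059*I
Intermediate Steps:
E(z) = 4/3 - z/3
Z(O, r) = 4*O² (Z(O, r) = (2*O)² = 4*O²)
M(F, n) = 4*(4/3 - F/3)²/(F*n) (M(F, n) = (4*(4/3 - F/3)²)/((n*F)) = (4*(4/3 - F/3)²)/((F*n)) = (4*(4/3 - F/3)²)*(1/(F*n)) = 4*(4/3 - F/3)²/(F*n))
√(-4318/1086 + M(-49, 19)) = √(-4318/1086 + (4/9)*(-4 - 49)²/(-49*19)) = √(-4318*1/1086 + (4/9)*(-1/49)*(1/19)*(-53)²) = √(-2159/543 + (4/9)*(-1/49)*(1/19)*2809) = √(-2159/543 - 11236/8379) = √(-8063803/1516599) = 11*I*√229185277/72219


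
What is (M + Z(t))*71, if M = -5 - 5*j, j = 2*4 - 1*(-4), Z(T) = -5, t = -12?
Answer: -4970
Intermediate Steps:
j = 12 (j = 8 + 4 = 12)
M = -65 (M = -5 - 5*12 = -5 - 60 = -65)
(M + Z(t))*71 = (-65 - 5)*71 = -70*71 = -4970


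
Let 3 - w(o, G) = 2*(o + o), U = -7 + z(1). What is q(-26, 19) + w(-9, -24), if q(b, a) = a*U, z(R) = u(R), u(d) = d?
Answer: -75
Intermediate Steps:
z(R) = R
U = -6 (U = -7 + 1 = -6)
q(b, a) = -6*a (q(b, a) = a*(-6) = -6*a)
w(o, G) = 3 - 4*o (w(o, G) = 3 - 2*(o + o) = 3 - 2*2*o = 3 - 4*o)
q(-26, 19) + w(-9, -24) = -6*19 + (3 - 4*(-9)) = -114 + (3 + 36) = -114 + 39 = -75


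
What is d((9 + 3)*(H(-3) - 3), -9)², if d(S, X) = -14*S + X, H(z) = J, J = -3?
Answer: 998001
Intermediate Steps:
H(z) = -3
d(S, X) = X - 14*S
d((9 + 3)*(H(-3) - 3), -9)² = (-9 - 14*(9 + 3)*(-3 - 3))² = (-9 - 168*(-6))² = (-9 - 14*(-72))² = (-9 + 1008)² = 999² = 998001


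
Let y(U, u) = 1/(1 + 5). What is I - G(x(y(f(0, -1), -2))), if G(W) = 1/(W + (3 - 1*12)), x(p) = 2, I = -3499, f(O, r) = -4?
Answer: -24492/7 ≈ -3498.9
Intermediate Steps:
y(U, u) = ⅙ (y(U, u) = 1/6 = ⅙)
G(W) = 1/(-9 + W) (G(W) = 1/(W + (3 - 12)) = 1/(W - 9) = 1/(-9 + W))
I - G(x(y(f(0, -1), -2))) = -3499 - 1/(-9 + 2) = -3499 - 1/(-7) = -3499 - 1*(-⅐) = -3499 + ⅐ = -24492/7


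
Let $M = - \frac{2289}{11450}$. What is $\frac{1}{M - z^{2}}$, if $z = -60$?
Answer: $- \frac{11450}{41222289} \approx -0.00027776$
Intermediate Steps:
$M = - \frac{2289}{11450}$ ($M = \left(-2289\right) \frac{1}{11450} = - \frac{2289}{11450} \approx -0.19991$)
$\frac{1}{M - z^{2}} = \frac{1}{- \frac{2289}{11450} - \left(-60\right)^{2}} = \frac{1}{- \frac{2289}{11450} - 3600} = \frac{1}{- \frac{41222289}{11450}} = - \frac{11450}{41222289}$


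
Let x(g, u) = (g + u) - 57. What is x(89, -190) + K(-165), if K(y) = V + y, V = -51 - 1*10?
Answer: -384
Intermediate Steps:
V = -61 (V = -51 - 10 = -61)
x(g, u) = -57 + g + u
K(y) = -61 + y
x(89, -190) + K(-165) = (-57 + 89 - 190) + (-61 - 165) = -158 - 226 = -384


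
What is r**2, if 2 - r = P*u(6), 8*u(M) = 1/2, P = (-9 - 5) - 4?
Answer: 625/64 ≈ 9.7656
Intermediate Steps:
P = -18 (P = -14 - 4 = -18)
u(M) = 1/16 (u(M) = (1/8)/2 = (1/8)*(1/2) = 1/16)
r = 25/8 (r = 2 - (-18)/16 = 2 - 1*(-9/8) = 2 + 9/8 = 25/8 ≈ 3.1250)
r**2 = (25/8)**2 = 625/64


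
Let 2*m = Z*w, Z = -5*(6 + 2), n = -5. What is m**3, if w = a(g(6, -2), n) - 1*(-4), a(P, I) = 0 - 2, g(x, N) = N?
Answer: -64000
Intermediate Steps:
Z = -40 (Z = -5*8 = -40)
a(P, I) = -2
w = 2 (w = -2 - 1*(-4) = -2 + 4 = 2)
m = -40 (m = (-40*2)/2 = (1/2)*(-80) = -40)
m**3 = (-40)**3 = -64000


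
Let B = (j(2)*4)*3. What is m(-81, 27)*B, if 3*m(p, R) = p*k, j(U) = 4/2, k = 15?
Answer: -9720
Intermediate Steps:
j(U) = 2 (j(U) = 4*(1/2) = 2)
m(p, R) = 5*p (m(p, R) = (p*15)/3 = (15*p)/3 = 5*p)
B = 24 (B = (2*4)*3 = 8*3 = 24)
m(-81, 27)*B = (5*(-81))*24 = -405*24 = -9720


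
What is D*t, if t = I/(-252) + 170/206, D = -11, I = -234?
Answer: -27819/1442 ≈ -19.292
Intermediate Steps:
t = 2529/1442 (t = -234/(-252) + 170/206 = -234*(-1/252) + 170*(1/206) = 13/14 + 85/103 = 2529/1442 ≈ 1.7538)
D*t = -11*2529/1442 = -27819/1442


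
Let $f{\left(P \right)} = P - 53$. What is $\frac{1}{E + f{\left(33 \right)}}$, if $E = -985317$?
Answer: $- \frac{1}{985337} \approx -1.0149 \cdot 10^{-6}$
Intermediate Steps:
$f{\left(P \right)} = -53 + P$ ($f{\left(P \right)} = P - 53 = -53 + P$)
$\frac{1}{E + f{\left(33 \right)}} = \frac{1}{-985317 + \left(-53 + 33\right)} = \frac{1}{-985317 - 20} = \frac{1}{-985337} = - \frac{1}{985337}$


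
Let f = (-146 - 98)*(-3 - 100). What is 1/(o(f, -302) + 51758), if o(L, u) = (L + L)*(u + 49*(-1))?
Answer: -1/17590906 ≈ -5.6848e-8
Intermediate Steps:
f = 25132 (f = -244*(-103) = 25132)
o(L, u) = 2*L*(-49 + u) (o(L, u) = (2*L)*(u - 49) = (2*L)*(-49 + u) = 2*L*(-49 + u))
1/(o(f, -302) + 51758) = 1/(2*25132*(-49 - 302) + 51758) = 1/(2*25132*(-351) + 51758) = 1/(-17642664 + 51758) = 1/(-17590906) = -1/17590906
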